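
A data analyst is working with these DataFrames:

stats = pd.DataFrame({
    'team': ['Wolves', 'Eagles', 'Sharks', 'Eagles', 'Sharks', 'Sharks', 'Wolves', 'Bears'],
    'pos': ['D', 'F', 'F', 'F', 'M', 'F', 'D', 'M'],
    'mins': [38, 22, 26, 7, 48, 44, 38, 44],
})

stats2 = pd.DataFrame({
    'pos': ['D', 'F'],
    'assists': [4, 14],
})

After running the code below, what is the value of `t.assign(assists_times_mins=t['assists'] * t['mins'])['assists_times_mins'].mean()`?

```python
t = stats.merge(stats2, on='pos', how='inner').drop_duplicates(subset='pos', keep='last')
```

384.0

merge on 'pos' (how='inner') → 6 rows:
     team pos  mins  assists
0  Wolves   D    38        4
1  Eagles   F    22       14
2  Sharks   F    26       14
3  Eagles   F     7       14
4  Sharks   F    44       14
5  Wolves   D    38        4
drop duplicate pos (keep=last):
     team pos  mins  assists
4  Sharks   F    44       14
5  Wolves   D    38        4
add column assists_times_mins = t['assists'] * t['mins']:
     team pos  mins  assists  assists_times_mins
4  Sharks   F    44       14                 616
5  Wolves   D    38        4                 152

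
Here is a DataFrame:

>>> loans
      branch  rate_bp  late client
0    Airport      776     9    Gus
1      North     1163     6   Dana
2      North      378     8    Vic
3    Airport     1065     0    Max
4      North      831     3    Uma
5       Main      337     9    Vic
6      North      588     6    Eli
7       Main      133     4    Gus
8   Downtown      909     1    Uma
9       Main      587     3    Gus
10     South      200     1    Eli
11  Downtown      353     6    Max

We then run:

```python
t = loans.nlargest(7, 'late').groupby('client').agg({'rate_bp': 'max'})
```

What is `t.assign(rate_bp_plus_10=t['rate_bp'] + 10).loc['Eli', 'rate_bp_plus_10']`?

take 7 rows with largest late:
      branch  rate_bp  late client
0    Airport      776     9    Gus
5       Main      337     9    Vic
2      North      378     8    Vic
1      North     1163     6   Dana
6      North      588     6    Eli
11  Downtown      353     6    Max
7       Main      133     4    Gus
group by client, max of rate_bp:
        rate_bp
client         
Dana       1163
Eli         588
Gus         776
Max         353
Vic         378
add column rate_bp_plus_10 = t['rate_bp'] + 10:
        rate_bp  rate_bp_plus_10
client                          
Dana       1163             1173
Eli         588              598
Gus         776              786
Max         353              363
Vic         378              388

598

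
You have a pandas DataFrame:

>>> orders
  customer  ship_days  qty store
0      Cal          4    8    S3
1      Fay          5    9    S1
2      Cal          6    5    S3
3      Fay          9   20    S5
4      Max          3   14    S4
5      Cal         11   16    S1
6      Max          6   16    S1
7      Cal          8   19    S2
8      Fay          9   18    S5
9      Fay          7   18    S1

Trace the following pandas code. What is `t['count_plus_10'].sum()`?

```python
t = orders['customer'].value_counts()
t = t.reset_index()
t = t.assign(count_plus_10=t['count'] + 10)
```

40

value_counts of customer:
customer
Cal    4
Fay    4
Max    2
Name: count, dtype: int64
reset_index():
  customer  count
0      Cal      4
1      Fay      4
2      Max      2
add column count_plus_10 = t['count'] + 10:
  customer  count  count_plus_10
0      Cal      4             14
1      Fay      4             14
2      Max      2             12
Finally, sum of column 'count_plus_10' = 40.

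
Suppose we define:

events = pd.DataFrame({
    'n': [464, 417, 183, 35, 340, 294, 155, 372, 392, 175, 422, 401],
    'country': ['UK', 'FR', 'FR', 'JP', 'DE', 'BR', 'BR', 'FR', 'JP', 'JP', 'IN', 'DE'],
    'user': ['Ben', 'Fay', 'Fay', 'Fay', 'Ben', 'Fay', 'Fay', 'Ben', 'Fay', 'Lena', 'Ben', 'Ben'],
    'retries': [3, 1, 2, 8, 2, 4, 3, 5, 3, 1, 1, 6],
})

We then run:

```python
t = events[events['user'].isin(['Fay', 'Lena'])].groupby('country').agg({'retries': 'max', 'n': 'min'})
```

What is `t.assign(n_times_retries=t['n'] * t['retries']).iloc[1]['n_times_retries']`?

366

filter rows where user in ['Fay', 'Lena']:
     n country  user  retries
1  417      FR   Fay        1
2  183      FR   Fay        2
3   35      JP   Fay        8
5  294      BR   Fay        4
6  155      BR   Fay        3
8  392      JP   Fay        3
9  175      JP  Lena        1
group by country: max(retries), min(n):
         retries    n
country              
BR             4  155
FR             2  183
JP             8   35
add column n_times_retries = t['n'] * t['retries']:
         retries    n  n_times_retries
country                               
BR             4  155              620
FR             2  183              366
JP             8   35              280
Finally, value at position 1, column 'n_times_retries' = 366.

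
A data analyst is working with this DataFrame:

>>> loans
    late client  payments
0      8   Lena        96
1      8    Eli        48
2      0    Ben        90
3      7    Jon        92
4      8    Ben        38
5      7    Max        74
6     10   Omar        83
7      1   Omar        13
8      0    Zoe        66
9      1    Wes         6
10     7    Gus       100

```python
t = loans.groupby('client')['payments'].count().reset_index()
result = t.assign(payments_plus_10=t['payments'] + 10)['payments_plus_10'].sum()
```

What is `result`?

group by client, count of payments:
client
Ben     2
Eli     1
Gus     1
Jon     1
Lena    1
Max     1
Omar    2
Wes     1
Zoe     1
Name: payments, dtype: int64
reset_index():
  client  payments
0    Ben         2
1    Eli         1
2    Gus         1
3    Jon         1
4   Lena         1
5    Max         1
6   Omar         2
7    Wes         1
8    Zoe         1
add column payments_plus_10 = t['payments'] + 10:
  client  payments  payments_plus_10
0    Ben         2                12
1    Eli         1                11
2    Gus         1                11
3    Jon         1                11
4   Lena         1                11
5    Max         1                11
6   Omar         2                12
7    Wes         1                11
8    Zoe         1                11

101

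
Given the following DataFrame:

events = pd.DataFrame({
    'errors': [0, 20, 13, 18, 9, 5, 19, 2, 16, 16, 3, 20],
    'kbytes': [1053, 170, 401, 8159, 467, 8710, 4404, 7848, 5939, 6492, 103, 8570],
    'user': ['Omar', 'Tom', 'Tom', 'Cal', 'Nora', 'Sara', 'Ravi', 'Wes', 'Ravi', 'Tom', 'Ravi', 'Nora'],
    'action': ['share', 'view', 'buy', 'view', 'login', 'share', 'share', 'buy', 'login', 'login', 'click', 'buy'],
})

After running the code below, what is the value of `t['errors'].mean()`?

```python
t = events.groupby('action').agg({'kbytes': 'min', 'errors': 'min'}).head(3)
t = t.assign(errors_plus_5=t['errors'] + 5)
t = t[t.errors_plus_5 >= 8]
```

group by action: min(kbytes), min(errors):
        kbytes  errors
action                
buy        401       2
click      103       3
login      467       9
share     1053       0
view       170      18
take first 3 rows:
        kbytes  errors
action                
buy        401       2
click      103       3
login      467       9
add column errors_plus_5 = t['errors'] + 5:
        kbytes  errors  errors_plus_5
action                               
buy        401       2              7
click      103       3              8
login      467       9             14
filter rows where errors_plus_5 >= 8:
        kbytes  errors  errors_plus_5
action                               
click      103       3              8
login      467       9             14
Reading off the mean of column 'errors', we get 6.0.

6.0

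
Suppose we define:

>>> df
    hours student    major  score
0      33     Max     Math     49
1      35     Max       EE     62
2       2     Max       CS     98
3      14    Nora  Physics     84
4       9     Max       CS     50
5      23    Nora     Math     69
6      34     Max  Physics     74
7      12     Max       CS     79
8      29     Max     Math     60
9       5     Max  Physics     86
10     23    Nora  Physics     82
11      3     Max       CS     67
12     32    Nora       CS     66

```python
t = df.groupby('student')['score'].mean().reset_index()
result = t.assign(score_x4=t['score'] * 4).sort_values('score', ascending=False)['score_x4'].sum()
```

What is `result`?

578.777777778

group by student, mean of score:
student
Max     69.444444
Nora    75.250000
Name: score, dtype: float64
reset_index():
  student      score
0     Max  69.444444
1    Nora  75.250000
add column score_x4 = t['score'] * 4:
  student      score    score_x4
0     Max  69.444444  277.777778
1    Nora  75.250000  301.000000
sort by score descending:
  student      score    score_x4
1    Nora  75.250000  301.000000
0     Max  69.444444  277.777778
Finally, sum of column 'score_x4' = 578.777777778.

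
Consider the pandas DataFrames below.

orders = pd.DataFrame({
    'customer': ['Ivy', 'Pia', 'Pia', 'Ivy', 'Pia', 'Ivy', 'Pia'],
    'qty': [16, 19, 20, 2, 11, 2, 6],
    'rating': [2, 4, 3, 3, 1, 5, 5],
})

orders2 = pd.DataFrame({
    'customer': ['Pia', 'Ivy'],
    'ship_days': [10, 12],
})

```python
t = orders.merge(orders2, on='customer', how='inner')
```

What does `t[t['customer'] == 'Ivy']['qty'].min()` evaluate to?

2

merge on 'customer' (how='inner') → 7 rows:
  customer  qty  rating  ship_days
0      Ivy   16       2         12
1      Pia   19       4         10
2      Pia   20       3         10
3      Ivy    2       3         12
4      Pia   11       1         10
5      Ivy    2       5         12
6      Pia    6       5         10
filter rows where customer == 'Ivy':
  customer  qty  rating  ship_days
0      Ivy   16       2         12
3      Ivy    2       3         12
5      Ivy    2       5         12
Taking the min of column 'qty' gives 2.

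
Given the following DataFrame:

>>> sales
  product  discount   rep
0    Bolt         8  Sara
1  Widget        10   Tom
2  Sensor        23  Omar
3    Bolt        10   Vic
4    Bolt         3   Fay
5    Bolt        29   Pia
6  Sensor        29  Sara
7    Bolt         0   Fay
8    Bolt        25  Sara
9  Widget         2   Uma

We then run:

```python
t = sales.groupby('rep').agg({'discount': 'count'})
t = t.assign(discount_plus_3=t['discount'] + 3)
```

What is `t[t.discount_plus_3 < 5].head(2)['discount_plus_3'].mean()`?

group by rep, count of discount:
      discount
rep           
Fay          2
Omar         1
Pia          1
Sara         3
Tom          1
Uma          1
Vic          1
add column discount_plus_3 = t['discount'] + 3:
      discount  discount_plus_3
rep                            
Fay          2                5
Omar         1                4
Pia          1                4
Sara         3                6
Tom          1                4
Uma          1                4
Vic          1                4
filter rows where discount_plus_3 < 5:
      discount  discount_plus_3
rep                            
Omar         1                4
Pia          1                4
Tom          1                4
Uma          1                4
Vic          1                4
take first 2 rows:
      discount  discount_plus_3
rep                            
Omar         1                4
Pia          1                4
mean of column 'discount_plus_3' → 4.0

4.0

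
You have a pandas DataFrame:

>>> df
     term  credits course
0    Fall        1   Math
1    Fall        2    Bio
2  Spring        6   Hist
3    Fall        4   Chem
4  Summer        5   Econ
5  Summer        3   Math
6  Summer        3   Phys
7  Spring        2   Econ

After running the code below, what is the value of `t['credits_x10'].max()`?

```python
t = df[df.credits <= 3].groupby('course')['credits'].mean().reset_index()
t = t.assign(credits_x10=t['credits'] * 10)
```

30.0

filter rows where credits <= 3:
     term  credits course
0    Fall        1   Math
1    Fall        2    Bio
5  Summer        3   Math
6  Summer        3   Phys
7  Spring        2   Econ
group by course, mean of credits:
course
Bio     2.0
Econ    2.0
Math    2.0
Phys    3.0
Name: credits, dtype: float64
reset_index():
  course  credits
0    Bio      2.0
1   Econ      2.0
2   Math      2.0
3   Phys      3.0
add column credits_x10 = t['credits'] * 10:
  course  credits  credits_x10
0    Bio      2.0         20.0
1   Econ      2.0         20.0
2   Math      2.0         20.0
3   Phys      3.0         30.0
Finally, max of column 'credits_x10' = 30.0.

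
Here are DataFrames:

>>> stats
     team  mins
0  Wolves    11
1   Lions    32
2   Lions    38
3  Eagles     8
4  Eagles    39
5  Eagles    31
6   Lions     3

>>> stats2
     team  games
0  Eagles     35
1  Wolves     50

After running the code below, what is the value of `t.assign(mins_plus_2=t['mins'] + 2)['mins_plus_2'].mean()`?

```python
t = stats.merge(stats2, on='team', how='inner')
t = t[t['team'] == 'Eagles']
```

merge on 'team' (how='inner') → 4 rows:
     team  mins  games
0  Wolves    11     50
1  Eagles     8     35
2  Eagles    39     35
3  Eagles    31     35
filter rows where team == 'Eagles':
     team  mins  games
1  Eagles     8     35
2  Eagles    39     35
3  Eagles    31     35
add column mins_plus_2 = t['mins'] + 2:
     team  mins  games  mins_plus_2
1  Eagles     8     35           10
2  Eagles    39     35           41
3  Eagles    31     35           33
So mean() = 28.0.

28.0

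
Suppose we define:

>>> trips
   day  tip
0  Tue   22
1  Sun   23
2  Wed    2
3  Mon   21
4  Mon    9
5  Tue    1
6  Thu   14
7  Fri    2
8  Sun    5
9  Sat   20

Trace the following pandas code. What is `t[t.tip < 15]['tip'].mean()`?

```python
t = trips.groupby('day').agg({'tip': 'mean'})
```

group by day, mean of tip:
      tip
day      
Fri   2.0
Mon  15.0
Sat  20.0
Sun  14.0
Thu  14.0
Tue  11.5
Wed   2.0
filter rows where tip < 15:
      tip
day      
Fri   2.0
Sun  14.0
Thu  14.0
Tue  11.5
Wed   2.0

8.7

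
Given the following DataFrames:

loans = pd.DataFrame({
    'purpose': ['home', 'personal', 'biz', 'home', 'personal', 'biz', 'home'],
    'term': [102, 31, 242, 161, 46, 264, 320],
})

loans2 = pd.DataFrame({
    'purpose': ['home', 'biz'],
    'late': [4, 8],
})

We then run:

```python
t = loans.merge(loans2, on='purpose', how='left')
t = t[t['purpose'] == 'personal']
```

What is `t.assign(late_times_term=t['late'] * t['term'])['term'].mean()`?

merge on 'purpose' (how='left') → 7 rows:
    purpose  term  late
0      home   102   4.0
1  personal    31   NaN
2       biz   242   8.0
3      home   161   4.0
4  personal    46   NaN
5       biz   264   8.0
6      home   320   4.0
filter rows where purpose == 'personal':
    purpose  term  late
1  personal    31   NaN
4  personal    46   NaN
add column late_times_term = t['late'] * t['term']:
    purpose  term  late  late_times_term
1  personal    31   NaN              NaN
4  personal    46   NaN              NaN
The mean of column 'term' is 38.5.

38.5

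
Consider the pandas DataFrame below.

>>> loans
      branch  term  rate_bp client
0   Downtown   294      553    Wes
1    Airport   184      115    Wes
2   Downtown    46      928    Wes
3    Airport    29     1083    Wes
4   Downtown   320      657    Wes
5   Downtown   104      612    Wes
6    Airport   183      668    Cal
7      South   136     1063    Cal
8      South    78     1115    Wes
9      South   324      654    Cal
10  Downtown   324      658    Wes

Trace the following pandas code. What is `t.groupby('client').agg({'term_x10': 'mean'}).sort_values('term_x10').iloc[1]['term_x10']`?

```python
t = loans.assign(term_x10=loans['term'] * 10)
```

add column term_x10 = loans['term'] * 10:
      branch  term  rate_bp client  term_x10
0   Downtown   294      553    Wes      2940
1    Airport   184      115    Wes      1840
2   Downtown    46      928    Wes       460
3    Airport    29     1083    Wes       290
4   Downtown   320      657    Wes      3200
5   Downtown   104      612    Wes      1040
6    Airport   183      668    Cal      1830
7      South   136     1063    Cal      1360
8      South    78     1115    Wes       780
9      South   324      654    Cal      3240
10  Downtown   324      658    Wes      3240
group by client, mean of term_x10:
           term_x10
client             
Cal     2143.333333
Wes     1723.750000
sort by term_x10:
           term_x10
client             
Wes     1723.750000
Cal     2143.333333
Reading off the value at position 1, column 'term_x10', we get 2143.33333333.

2143.33333333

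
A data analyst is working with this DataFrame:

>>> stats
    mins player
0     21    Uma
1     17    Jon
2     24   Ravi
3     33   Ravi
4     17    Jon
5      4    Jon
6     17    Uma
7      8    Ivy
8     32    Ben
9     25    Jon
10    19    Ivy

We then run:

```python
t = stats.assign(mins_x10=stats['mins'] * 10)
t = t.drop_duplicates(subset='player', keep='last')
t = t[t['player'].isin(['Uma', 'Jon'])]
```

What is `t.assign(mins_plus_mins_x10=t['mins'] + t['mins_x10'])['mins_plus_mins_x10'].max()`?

275

add column mins_x10 = stats['mins'] * 10:
    mins player  mins_x10
0     21    Uma       210
1     17    Jon       170
2     24   Ravi       240
3     33   Ravi       330
4     17    Jon       170
5      4    Jon        40
6     17    Uma       170
7      8    Ivy        80
8     32    Ben       320
9     25    Jon       250
10    19    Ivy       190
drop duplicate player (keep=last):
    mins player  mins_x10
3     33   Ravi       330
6     17    Uma       170
8     32    Ben       320
9     25    Jon       250
10    19    Ivy       190
filter rows where player in ['Uma', 'Jon']:
   mins player  mins_x10
6    17    Uma       170
9    25    Jon       250
add column mins_plus_mins_x10 = t['mins'] + t['mins_x10']:
   mins player  mins_x10  mins_plus_mins_x10
6    17    Uma       170                 187
9    25    Jon       250                 275
Taking the max of column 'mins_plus_mins_x10' gives 275.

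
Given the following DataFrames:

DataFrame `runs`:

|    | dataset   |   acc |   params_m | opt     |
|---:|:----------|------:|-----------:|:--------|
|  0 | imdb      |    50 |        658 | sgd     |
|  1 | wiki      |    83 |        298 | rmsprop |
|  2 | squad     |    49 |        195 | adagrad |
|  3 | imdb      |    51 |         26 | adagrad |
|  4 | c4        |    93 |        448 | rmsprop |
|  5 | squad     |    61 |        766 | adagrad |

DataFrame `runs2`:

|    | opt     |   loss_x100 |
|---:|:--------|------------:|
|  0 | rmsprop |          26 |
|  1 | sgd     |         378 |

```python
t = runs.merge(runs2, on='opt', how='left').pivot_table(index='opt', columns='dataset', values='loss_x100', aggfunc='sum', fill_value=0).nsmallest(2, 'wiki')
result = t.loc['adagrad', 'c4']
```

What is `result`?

merge on 'opt' (how='left') → 6 rows:
  dataset  acc  params_m      opt  loss_x100
0    imdb   50       658      sgd      378.0
1    wiki   83       298  rmsprop       26.0
2   squad   49       195  adagrad        NaN
3    imdb   51        26  adagrad        NaN
4      c4   93       448  rmsprop       26.0
5   squad   61       766  adagrad        NaN
pivot: rows=opt, cols=dataset, sum(loss_x100):
dataset    c4   imdb  squad  wiki
opt                              
adagrad   0.0    0.0    0.0   0.0
rmsprop  26.0    0.0    0.0  26.0
sgd       0.0  378.0    0.0   0.0
take 2 rows with smallest wiki:
dataset   c4   imdb  squad  wiki
opt                             
adagrad  0.0    0.0    0.0   0.0
sgd      0.0  378.0    0.0   0.0
So loc['adagrad', 'c4'] = 0.0.

0.0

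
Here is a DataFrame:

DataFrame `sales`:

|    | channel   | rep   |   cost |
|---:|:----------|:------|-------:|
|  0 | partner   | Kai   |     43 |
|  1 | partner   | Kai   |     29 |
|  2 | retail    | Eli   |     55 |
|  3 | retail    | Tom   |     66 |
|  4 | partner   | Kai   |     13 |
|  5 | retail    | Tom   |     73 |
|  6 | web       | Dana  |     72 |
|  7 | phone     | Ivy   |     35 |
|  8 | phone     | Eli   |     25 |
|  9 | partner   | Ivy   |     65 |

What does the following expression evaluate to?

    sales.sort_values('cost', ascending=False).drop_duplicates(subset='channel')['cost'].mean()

61.25

sort by cost descending:
   channel   rep  cost
5   retail   Tom    73
6      web  Dana    72
3   retail   Tom    66
9  partner   Ivy    65
2   retail   Eli    55
0  partner   Kai    43
7    phone   Ivy    35
1  partner   Kai    29
8    phone   Eli    25
4  partner   Kai    13
drop duplicate channel (keep=first):
   channel   rep  cost
5   retail   Tom    73
6      web  Dana    72
9  partner   Ivy    65
7    phone   Ivy    35
The mean of column 'cost' is 61.25.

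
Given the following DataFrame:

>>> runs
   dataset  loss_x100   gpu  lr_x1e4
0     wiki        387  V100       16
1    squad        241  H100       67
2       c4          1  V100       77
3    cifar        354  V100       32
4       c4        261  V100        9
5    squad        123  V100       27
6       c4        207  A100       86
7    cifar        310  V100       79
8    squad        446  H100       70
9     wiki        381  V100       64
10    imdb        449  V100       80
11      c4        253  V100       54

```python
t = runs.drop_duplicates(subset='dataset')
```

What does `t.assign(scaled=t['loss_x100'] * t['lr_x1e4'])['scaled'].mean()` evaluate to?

drop duplicate dataset (keep=first):
   dataset  loss_x100   gpu  lr_x1e4
0     wiki        387  V100       16
1    squad        241  H100       67
2       c4          1  V100       77
3    cifar        354  V100       32
10    imdb        449  V100       80
add column scaled = t['loss_x100'] * t['lr_x1e4']:
   dataset  loss_x100   gpu  lr_x1e4  scaled
0     wiki        387  V100       16    6192
1    squad        241  H100       67   16147
2       c4          1  V100       77      77
3    cifar        354  V100       32   11328
10    imdb        449  V100       80   35920

13932.8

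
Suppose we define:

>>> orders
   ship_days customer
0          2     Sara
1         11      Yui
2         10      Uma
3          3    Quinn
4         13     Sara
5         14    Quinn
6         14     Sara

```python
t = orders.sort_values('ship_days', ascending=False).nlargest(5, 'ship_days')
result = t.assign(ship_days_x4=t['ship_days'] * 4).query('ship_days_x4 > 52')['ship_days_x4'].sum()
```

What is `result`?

112

sort by ship_days descending:
   ship_days customer
5         14    Quinn
6         14     Sara
4         13     Sara
1         11      Yui
2         10      Uma
3          3    Quinn
0          2     Sara
take 5 rows with largest ship_days:
   ship_days customer
5         14    Quinn
6         14     Sara
4         13     Sara
1         11      Yui
2         10      Uma
add column ship_days_x4 = t['ship_days'] * 4:
   ship_days customer  ship_days_x4
5         14    Quinn            56
6         14     Sara            56
4         13     Sara            52
1         11      Yui            44
2         10      Uma            40
filter rows where ship_days_x4 > 52:
   ship_days customer  ship_days_x4
5         14    Quinn            56
6         14     Sara            56
Then the sum of column 'ship_days_x4': 112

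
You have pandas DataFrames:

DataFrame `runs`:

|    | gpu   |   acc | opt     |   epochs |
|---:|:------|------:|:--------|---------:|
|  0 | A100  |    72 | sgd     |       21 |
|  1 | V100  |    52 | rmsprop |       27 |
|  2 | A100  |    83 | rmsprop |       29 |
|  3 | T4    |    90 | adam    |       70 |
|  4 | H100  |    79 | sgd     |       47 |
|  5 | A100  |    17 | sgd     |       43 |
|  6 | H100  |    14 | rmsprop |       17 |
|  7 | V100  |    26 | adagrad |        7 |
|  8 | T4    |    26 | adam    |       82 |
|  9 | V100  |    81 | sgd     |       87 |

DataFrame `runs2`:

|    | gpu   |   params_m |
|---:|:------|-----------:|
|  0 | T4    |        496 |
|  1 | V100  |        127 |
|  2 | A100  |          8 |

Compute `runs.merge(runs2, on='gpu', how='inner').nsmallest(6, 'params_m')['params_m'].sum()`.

merge on 'gpu' (how='inner') → 8 rows:
    gpu  acc      opt  epochs  params_m
0  A100   72      sgd      21         8
1  V100   52  rmsprop      27       127
2  A100   83  rmsprop      29         8
3    T4   90     adam      70       496
4  A100   17      sgd      43         8
5  V100   26  adagrad       7       127
6    T4   26     adam      82       496
7  V100   81      sgd      87       127
take 6 rows with smallest params_m:
    gpu  acc      opt  epochs  params_m
0  A100   72      sgd      21         8
2  A100   83  rmsprop      29         8
4  A100   17      sgd      43         8
1  V100   52  rmsprop      27       127
5  V100   26  adagrad       7       127
7  V100   81      sgd      87       127

405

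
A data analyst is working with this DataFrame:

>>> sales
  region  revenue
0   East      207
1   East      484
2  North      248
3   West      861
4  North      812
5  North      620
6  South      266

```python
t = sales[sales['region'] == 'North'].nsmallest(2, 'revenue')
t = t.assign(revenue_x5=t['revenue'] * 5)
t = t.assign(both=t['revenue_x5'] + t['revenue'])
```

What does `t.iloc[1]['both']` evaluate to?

3720

filter rows where region == 'North':
  region  revenue
2  North      248
4  North      812
5  North      620
take 2 rows with smallest revenue:
  region  revenue
2  North      248
5  North      620
add column revenue_x5 = t['revenue'] * 5:
  region  revenue  revenue_x5
2  North      248        1240
5  North      620        3100
add column both = t['revenue_x5'] + t['revenue']:
  region  revenue  revenue_x5  both
2  North      248        1240  1488
5  North      620        3100  3720
Then the value at position 1, column 'both': 3720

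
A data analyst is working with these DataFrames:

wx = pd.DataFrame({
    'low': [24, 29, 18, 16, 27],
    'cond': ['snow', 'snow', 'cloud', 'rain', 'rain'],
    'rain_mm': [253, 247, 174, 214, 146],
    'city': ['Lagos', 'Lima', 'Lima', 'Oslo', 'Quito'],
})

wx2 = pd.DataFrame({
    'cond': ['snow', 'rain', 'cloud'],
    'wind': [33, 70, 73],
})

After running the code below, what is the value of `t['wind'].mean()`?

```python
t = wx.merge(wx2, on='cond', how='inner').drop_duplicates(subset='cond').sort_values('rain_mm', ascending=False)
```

58.6666666667

merge on 'cond' (how='inner') → 5 rows:
   low   cond  rain_mm   city  wind
0   24   snow      253  Lagos    33
1   29   snow      247   Lima    33
2   18  cloud      174   Lima    73
3   16   rain      214   Oslo    70
4   27   rain      146  Quito    70
drop duplicate cond (keep=first):
   low   cond  rain_mm   city  wind
0   24   snow      253  Lagos    33
2   18  cloud      174   Lima    73
3   16   rain      214   Oslo    70
sort by rain_mm descending:
   low   cond  rain_mm   city  wind
0   24   snow      253  Lagos    33
3   16   rain      214   Oslo    70
2   18  cloud      174   Lima    73
Reading off the mean of column 'wind', we get 58.6666666667.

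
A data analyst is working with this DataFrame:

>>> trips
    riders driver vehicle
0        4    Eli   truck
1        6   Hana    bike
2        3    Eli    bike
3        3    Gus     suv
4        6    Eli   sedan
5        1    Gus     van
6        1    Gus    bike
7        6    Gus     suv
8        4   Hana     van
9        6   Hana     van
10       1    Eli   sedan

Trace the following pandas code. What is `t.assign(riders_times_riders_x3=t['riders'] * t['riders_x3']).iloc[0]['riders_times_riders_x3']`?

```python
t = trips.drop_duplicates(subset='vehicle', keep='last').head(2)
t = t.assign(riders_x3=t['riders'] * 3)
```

48

drop duplicate vehicle (keep=last):
    riders driver vehicle
0        4    Eli   truck
6        1    Gus    bike
7        6    Gus     suv
9        6   Hana     van
10       1    Eli   sedan
take first 2 rows:
   riders driver vehicle
0       4    Eli   truck
6       1    Gus    bike
add column riders_x3 = t['riders'] * 3:
   riders driver vehicle  riders_x3
0       4    Eli   truck         12
6       1    Gus    bike          3
add column riders_times_riders_x3 = t['riders'] * t['riders_x3']:
   riders driver vehicle  riders_x3  riders_times_riders_x3
0       4    Eli   truck         12                      48
6       1    Gus    bike          3                       3
Reading off the value at position 0, column 'riders_times_riders_x3', we get 48.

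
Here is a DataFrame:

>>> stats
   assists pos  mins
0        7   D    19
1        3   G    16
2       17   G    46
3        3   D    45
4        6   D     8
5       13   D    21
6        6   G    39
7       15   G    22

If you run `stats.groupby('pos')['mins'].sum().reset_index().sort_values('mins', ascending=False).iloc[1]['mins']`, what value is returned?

93

group by pos, sum of mins:
pos
D     93
G    123
Name: mins, dtype: int64
reset_index():
  pos  mins
0   D    93
1   G   123
sort by mins descending:
  pos  mins
1   G   123
0   D    93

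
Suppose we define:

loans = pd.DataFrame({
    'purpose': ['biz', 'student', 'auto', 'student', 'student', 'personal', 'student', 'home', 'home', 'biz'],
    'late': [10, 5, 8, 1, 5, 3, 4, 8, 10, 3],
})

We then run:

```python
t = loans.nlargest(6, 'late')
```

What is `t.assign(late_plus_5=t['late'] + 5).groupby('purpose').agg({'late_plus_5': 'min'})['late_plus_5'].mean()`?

12.75

take 6 rows with largest late:
   purpose  late
0      biz    10
8     home    10
2     auto     8
7     home     8
1  student     5
4  student     5
add column late_plus_5 = t['late'] + 5:
   purpose  late  late_plus_5
0      biz    10           15
8     home    10           15
2     auto     8           13
7     home     8           13
1  student     5           10
4  student     5           10
group by purpose, min of late_plus_5:
         late_plus_5
purpose             
auto              13
biz               15
home              13
student           10
mean of column 'late_plus_5' → 12.75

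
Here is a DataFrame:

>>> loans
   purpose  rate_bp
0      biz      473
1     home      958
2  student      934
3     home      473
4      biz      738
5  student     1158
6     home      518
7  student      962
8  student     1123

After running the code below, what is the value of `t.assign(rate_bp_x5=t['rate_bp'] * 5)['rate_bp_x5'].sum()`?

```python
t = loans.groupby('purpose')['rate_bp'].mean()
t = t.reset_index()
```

group by purpose, mean of rate_bp:
purpose
biz         605.500000
home        649.666667
student    1044.250000
Name: rate_bp, dtype: float64
reset_index():
   purpose      rate_bp
0      biz   605.500000
1     home   649.666667
2  student  1044.250000
add column rate_bp_x5 = t['rate_bp'] * 5:
   purpose      rate_bp   rate_bp_x5
0      biz   605.500000  3027.500000
1     home   649.666667  3248.333333
2  student  1044.250000  5221.250000
Finally, sum of column 'rate_bp_x5' = 11497.0833333.

11497.0833333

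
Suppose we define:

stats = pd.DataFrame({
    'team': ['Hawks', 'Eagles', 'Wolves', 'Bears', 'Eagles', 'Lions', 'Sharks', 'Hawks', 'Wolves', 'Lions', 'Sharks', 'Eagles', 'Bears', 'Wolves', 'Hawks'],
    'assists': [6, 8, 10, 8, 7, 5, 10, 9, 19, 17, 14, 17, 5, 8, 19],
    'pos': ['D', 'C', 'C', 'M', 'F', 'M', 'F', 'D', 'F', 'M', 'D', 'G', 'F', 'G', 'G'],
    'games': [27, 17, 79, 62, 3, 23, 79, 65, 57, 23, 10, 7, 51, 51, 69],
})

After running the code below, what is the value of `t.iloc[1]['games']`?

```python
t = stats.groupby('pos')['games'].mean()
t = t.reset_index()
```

group by pos, mean of games:
pos
C    48.000000
D    34.000000
F    47.500000
G    42.333333
M    36.000000
Name: games, dtype: float64
reset_index():
  pos      games
0   C  48.000000
1   D  34.000000
2   F  47.500000
3   G  42.333333
4   M  36.000000
Reading off the value at position 1, column 'games', we get 34.0.

34.0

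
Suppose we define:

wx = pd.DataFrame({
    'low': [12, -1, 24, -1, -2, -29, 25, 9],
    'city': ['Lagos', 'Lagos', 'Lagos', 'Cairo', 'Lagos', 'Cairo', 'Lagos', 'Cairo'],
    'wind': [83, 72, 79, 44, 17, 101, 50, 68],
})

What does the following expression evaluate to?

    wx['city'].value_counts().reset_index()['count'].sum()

8

value_counts of city:
city
Lagos    5
Cairo    3
Name: count, dtype: int64
reset_index():
    city  count
0  Lagos      5
1  Cairo      3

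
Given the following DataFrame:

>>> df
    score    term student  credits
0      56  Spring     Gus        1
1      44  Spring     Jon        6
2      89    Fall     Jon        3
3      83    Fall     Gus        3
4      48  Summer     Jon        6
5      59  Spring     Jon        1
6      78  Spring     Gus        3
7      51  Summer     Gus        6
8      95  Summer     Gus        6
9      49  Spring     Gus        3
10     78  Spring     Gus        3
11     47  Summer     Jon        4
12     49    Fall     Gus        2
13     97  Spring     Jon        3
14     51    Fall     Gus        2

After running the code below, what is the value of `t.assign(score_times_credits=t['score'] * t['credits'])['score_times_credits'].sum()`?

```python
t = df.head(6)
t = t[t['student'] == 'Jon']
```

take first 6 rows:
   score    term student  credits
0     56  Spring     Gus        1
1     44  Spring     Jon        6
2     89    Fall     Jon        3
3     83    Fall     Gus        3
4     48  Summer     Jon        6
5     59  Spring     Jon        1
filter rows where student == 'Jon':
   score    term student  credits
1     44  Spring     Jon        6
2     89    Fall     Jon        3
4     48  Summer     Jon        6
5     59  Spring     Jon        1
add column score_times_credits = t['score'] * t['credits']:
   score    term student  credits  score_times_credits
1     44  Spring     Jon        6                  264
2     89    Fall     Jon        3                  267
4     48  Summer     Jon        6                  288
5     59  Spring     Jon        1                   59
sum of column 'score_times_credits' → 878

878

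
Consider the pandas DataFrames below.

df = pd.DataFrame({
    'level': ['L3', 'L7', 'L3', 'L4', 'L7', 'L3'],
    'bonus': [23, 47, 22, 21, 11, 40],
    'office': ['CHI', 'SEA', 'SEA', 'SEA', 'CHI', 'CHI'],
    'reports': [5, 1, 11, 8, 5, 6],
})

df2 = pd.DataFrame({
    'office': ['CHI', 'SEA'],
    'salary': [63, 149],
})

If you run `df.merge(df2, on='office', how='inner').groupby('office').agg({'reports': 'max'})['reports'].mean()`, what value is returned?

8.5

merge on 'office' (how='inner') → 6 rows:
  level  bonus office  reports  salary
0    L3     23    CHI        5      63
1    L7     47    SEA        1     149
2    L3     22    SEA       11     149
3    L4     21    SEA        8     149
4    L7     11    CHI        5      63
5    L3     40    CHI        6      63
group by office, max of reports:
        reports
office         
CHI           6
SEA          11
Hence 8.5.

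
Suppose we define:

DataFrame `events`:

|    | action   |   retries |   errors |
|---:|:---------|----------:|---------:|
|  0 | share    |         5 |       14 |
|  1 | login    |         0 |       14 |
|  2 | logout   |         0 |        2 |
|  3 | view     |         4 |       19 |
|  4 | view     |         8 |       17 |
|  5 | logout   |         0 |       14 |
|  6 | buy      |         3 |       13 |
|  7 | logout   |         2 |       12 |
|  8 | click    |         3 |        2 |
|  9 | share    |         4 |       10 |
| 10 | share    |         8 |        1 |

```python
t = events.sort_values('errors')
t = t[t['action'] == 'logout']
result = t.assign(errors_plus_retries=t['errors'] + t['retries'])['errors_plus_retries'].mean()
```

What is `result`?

sort by errors:
    action  retries  errors
10   share        8       1
2   logout        0       2
8    click        3       2
9    share        4      10
7   logout        2      12
6      buy        3      13
0    share        5      14
1    login        0      14
5   logout        0      14
4     view        8      17
3     view        4      19
filter rows where action == 'logout':
   action  retries  errors
2  logout        0       2
7  logout        2      12
5  logout        0      14
add column errors_plus_retries = t['errors'] + t['retries']:
   action  retries  errors  errors_plus_retries
2  logout        0       2                    2
7  logout        2      12                   14
5  logout        0      14                   14
So mean() = 10.0.

10.0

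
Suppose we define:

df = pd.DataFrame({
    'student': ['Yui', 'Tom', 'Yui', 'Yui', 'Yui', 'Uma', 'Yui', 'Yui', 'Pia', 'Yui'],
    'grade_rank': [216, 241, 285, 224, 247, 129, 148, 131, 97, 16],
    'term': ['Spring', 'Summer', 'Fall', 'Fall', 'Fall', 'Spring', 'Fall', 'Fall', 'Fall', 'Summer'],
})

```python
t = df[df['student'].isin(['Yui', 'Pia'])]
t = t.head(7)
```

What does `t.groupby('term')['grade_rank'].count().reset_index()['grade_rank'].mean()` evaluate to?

filter rows where student in ['Yui', 'Pia']:
  student  grade_rank    term
0     Yui         216  Spring
2     Yui         285    Fall
3     Yui         224    Fall
4     Yui         247    Fall
6     Yui         148    Fall
7     Yui         131    Fall
8     Pia          97    Fall
9     Yui          16  Summer
take first 7 rows:
  student  grade_rank    term
0     Yui         216  Spring
2     Yui         285    Fall
3     Yui         224    Fall
4     Yui         247    Fall
6     Yui         148    Fall
7     Yui         131    Fall
8     Pia          97    Fall
group by term, count of grade_rank:
term
Fall      6
Spring    1
Name: grade_rank, dtype: int64
reset_index():
     term  grade_rank
0    Fall           6
1  Spring           1
Hence 3.5.

3.5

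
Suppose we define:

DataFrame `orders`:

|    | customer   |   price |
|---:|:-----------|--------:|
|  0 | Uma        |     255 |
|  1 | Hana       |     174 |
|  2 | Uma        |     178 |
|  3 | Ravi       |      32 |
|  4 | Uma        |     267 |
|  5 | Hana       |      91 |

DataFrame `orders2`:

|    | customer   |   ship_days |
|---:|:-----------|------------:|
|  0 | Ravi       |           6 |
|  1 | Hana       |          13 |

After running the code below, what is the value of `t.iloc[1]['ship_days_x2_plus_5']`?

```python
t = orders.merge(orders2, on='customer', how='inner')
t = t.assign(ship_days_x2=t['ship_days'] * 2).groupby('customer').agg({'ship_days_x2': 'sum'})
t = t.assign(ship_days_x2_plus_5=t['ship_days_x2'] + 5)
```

merge on 'customer' (how='inner') → 3 rows:
  customer  price  ship_days
0     Hana    174         13
1     Ravi     32          6
2     Hana     91         13
add column ship_days_x2 = t['ship_days'] * 2:
  customer  price  ship_days  ship_days_x2
0     Hana    174         13            26
1     Ravi     32          6            12
2     Hana     91         13            26
group by customer, sum of ship_days_x2:
          ship_days_x2
customer              
Hana                52
Ravi                12
add column ship_days_x2_plus_5 = t['ship_days_x2'] + 5:
          ship_days_x2  ship_days_x2_plus_5
customer                                   
Hana                52                   57
Ravi                12                   17
value at position 1, column 'ship_days_x2_plus_5' → 17

17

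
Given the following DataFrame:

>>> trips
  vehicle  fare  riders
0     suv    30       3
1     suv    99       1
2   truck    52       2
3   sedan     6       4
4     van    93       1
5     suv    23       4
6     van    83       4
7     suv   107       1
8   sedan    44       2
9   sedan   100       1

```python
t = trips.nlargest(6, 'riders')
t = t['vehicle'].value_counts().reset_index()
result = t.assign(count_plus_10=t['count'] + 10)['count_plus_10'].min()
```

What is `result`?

11

take 6 rows with largest riders:
  vehicle  fare  riders
3   sedan     6       4
5     suv    23       4
6     van    83       4
0     suv    30       3
2   truck    52       2
8   sedan    44       2
value_counts of vehicle:
vehicle
sedan    2
suv      2
van      1
truck    1
Name: count, dtype: int64
reset_index():
  vehicle  count
0   sedan      2
1     suv      2
2     van      1
3   truck      1
add column count_plus_10 = t['count'] + 10:
  vehicle  count  count_plus_10
0   sedan      2             12
1     suv      2             12
2     van      1             11
3   truck      1             11
The min of column 'count_plus_10' is 11.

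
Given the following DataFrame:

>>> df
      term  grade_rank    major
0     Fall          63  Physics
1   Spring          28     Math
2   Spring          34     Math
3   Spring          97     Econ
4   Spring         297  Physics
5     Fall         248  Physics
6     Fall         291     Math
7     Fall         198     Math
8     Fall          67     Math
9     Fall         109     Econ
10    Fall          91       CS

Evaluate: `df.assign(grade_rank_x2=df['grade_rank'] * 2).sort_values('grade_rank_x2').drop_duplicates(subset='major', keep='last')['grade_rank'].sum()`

788

add column grade_rank_x2 = df['grade_rank'] * 2:
      term  grade_rank    major  grade_rank_x2
0     Fall          63  Physics            126
1   Spring          28     Math             56
2   Spring          34     Math             68
3   Spring          97     Econ            194
4   Spring         297  Physics            594
5     Fall         248  Physics            496
6     Fall         291     Math            582
7     Fall         198     Math            396
8     Fall          67     Math            134
9     Fall         109     Econ            218
10    Fall          91       CS            182
sort by grade_rank_x2:
      term  grade_rank    major  grade_rank_x2
1   Spring          28     Math             56
2   Spring          34     Math             68
0     Fall          63  Physics            126
8     Fall          67     Math            134
10    Fall          91       CS            182
3   Spring          97     Econ            194
9     Fall         109     Econ            218
7     Fall         198     Math            396
5     Fall         248  Physics            496
6     Fall         291     Math            582
4   Spring         297  Physics            594
drop duplicate major (keep=last):
      term  grade_rank    major  grade_rank_x2
10    Fall          91       CS            182
9     Fall         109     Econ            218
6     Fall         291     Math            582
4   Spring         297  Physics            594
sum of column 'grade_rank' → 788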